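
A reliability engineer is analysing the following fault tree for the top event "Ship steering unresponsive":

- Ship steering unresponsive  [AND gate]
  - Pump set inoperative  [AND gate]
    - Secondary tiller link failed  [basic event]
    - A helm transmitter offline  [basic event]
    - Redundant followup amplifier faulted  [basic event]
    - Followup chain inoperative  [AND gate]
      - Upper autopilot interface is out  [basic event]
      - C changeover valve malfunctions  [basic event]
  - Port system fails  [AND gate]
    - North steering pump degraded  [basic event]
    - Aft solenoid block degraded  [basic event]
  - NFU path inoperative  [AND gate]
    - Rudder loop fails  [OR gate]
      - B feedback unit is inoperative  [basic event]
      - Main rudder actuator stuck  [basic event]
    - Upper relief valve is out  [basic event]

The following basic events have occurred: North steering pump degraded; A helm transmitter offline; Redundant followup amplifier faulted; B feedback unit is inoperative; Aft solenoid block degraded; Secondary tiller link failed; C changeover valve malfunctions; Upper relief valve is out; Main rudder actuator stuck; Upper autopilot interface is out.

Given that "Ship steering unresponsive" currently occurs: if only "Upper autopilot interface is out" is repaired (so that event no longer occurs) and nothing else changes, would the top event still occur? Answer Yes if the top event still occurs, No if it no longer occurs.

No

Counterfactual: set "Upper autopilot interface is out" to not occurred.
Followup chain inoperative [AND]: Upper autopilot interface is out=not, C changeover valve malfunctions=occurs → not all inputs occur → does not occur.
Pump set inoperative [AND]: Secondary tiller link failed=occurs, A helm transmitter offline=occurs, Redundant followup amplifier faulted=occurs, Followup chain inoperative=not → not all inputs occur → does not occur.
Port system fails [AND]: North steering pump degraded=occurs, Aft solenoid block degraded=occurs → all inputs occur → occurs.
Rudder loop fails [OR]: B feedback unit is inoperative=occurs, Main rudder actuator stuck=occurs → at least one input occurs → occurs.
NFU path inoperative [AND]: Rudder loop fails=occurs, Upper relief valve is out=occurs → all inputs occur → occurs.
Ship steering unresponsive [AND]: Pump set inoperative=not, Port system fails=occurs, NFU path inoperative=occurs → not all inputs occur → does not occur.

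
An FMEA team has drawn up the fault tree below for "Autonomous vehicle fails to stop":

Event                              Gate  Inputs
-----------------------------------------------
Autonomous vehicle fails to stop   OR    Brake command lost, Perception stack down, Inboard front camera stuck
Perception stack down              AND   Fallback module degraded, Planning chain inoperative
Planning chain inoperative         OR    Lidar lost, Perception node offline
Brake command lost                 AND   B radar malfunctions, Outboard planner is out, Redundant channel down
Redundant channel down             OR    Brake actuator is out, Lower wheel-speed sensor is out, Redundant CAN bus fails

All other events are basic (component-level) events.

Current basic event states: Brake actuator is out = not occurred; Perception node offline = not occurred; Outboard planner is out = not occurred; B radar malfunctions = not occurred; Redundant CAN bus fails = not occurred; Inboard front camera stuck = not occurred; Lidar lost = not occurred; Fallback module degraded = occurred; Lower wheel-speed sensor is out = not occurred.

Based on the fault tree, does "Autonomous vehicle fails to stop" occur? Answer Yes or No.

No

Redundant channel down [OR]: Brake actuator is out=not, Lower wheel-speed sensor is out=not, Redundant CAN bus fails=not → no input occurs → does not occur.
Brake command lost [AND]: B radar malfunctions=not, Outboard planner is out=not, Redundant channel down=not → not all inputs occur → does not occur.
Planning chain inoperative [OR]: Lidar lost=not, Perception node offline=not → no input occurs → does not occur.
Perception stack down [AND]: Fallback module degraded=occurs, Planning chain inoperative=not → not all inputs occur → does not occur.
Autonomous vehicle fails to stop [OR]: Brake command lost=not, Perception stack down=not, Inboard front camera stuck=not → no input occurs → does not occur.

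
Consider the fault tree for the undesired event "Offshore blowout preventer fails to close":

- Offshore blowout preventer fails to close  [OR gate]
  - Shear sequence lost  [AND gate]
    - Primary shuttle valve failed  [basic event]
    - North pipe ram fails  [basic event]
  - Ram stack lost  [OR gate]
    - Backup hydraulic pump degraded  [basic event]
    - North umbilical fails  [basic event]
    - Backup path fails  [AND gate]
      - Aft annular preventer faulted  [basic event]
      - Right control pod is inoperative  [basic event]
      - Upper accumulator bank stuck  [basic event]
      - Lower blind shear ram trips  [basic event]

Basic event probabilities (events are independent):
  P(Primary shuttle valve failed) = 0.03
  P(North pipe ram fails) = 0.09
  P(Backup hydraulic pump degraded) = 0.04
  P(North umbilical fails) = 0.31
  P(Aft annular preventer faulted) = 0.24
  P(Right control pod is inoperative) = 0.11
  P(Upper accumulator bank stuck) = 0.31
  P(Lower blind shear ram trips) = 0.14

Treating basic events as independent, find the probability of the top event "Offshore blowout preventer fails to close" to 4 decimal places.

P(Shear sequence lost) [AND] = 0.03 × 0.09 = 0.002700
P(Backup path fails) [AND] = 0.24 × 0.11 × 0.31 × 0.14 = 0.001146
P(Ram stack lost) [OR] = 1 − (1−0.04) × (1−0.31) × (1−0.001146) = 0.338359
P(Offshore blowout preventer fails to close) [OR] = 1 − (1−0.002700) × (1−0.338359) = 0.340145
Rounded to 4 decimal places: P(Offshore blowout preventer fails to close) ≈ 0.3401.

0.3401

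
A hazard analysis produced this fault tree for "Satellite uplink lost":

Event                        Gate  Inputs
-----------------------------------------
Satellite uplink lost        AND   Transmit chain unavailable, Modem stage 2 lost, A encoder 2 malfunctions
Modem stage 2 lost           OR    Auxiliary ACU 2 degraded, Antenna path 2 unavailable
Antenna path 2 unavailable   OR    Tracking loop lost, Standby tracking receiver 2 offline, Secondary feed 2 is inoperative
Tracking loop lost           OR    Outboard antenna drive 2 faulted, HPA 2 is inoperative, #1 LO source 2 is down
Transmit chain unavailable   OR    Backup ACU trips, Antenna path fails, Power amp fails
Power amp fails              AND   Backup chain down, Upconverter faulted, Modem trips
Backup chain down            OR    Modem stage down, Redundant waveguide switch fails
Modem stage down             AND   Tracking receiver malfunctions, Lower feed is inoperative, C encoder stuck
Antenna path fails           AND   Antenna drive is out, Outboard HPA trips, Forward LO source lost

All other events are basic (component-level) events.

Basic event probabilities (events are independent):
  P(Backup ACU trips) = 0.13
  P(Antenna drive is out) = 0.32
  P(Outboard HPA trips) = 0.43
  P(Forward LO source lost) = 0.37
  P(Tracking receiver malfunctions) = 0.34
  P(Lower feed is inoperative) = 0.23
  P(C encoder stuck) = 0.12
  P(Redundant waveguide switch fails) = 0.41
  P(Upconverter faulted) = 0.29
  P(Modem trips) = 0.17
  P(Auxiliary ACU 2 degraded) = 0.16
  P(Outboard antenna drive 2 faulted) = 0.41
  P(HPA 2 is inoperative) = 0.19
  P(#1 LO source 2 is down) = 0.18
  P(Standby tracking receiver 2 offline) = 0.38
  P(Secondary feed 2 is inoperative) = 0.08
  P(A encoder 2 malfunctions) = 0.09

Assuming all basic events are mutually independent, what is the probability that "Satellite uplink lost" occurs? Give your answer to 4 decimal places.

P(Antenna path fails) [AND] = 0.32 × 0.43 × 0.37 = 0.050912
P(Modem stage down) [AND] = 0.34 × 0.23 × 0.12 = 0.009384
P(Backup chain down) [OR] = 1 − (1−0.009384) × (1−0.41) = 0.415537
P(Power amp fails) [AND] = 0.415537 × 0.29 × 0.17 = 0.020486
P(Transmit chain unavailable) [OR] = 1 − (1−0.13) × (1−0.050912) × (1−0.020486) = 0.191209
P(Tracking loop lost) [OR] = 1 − (1−0.41) × (1−0.19) × (1−0.18) = 0.608122
P(Antenna path 2 unavailable) [OR] = 1 − (1−0.608122) × (1−0.38) × (1−0.08) = 0.776473
P(Modem stage 2 lost) [OR] = 1 − (1−0.16) × (1−0.776473) = 0.812237
P(Satellite uplink lost) [AND] = 0.191209 × 0.812237 × 0.09 = 0.013978
Rounded to 4 decimal places: P(Satellite uplink lost) ≈ 0.0140.

0.0140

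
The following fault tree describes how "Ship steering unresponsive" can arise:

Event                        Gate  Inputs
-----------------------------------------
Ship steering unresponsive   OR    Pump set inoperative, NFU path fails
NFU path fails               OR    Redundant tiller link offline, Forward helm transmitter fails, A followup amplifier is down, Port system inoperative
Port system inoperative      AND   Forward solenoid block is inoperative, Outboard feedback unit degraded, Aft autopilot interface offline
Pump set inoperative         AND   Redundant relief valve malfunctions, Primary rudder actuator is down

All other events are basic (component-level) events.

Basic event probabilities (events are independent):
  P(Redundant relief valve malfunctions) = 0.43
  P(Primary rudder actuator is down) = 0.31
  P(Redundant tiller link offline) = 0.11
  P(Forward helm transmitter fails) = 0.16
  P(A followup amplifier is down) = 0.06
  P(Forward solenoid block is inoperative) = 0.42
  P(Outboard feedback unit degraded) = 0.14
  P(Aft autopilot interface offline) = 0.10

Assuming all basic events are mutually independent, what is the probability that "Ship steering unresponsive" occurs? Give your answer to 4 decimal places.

P(Pump set inoperative) [AND] = 0.43 × 0.31 = 0.133300
P(Port system inoperative) [AND] = 0.42 × 0.14 × 0.10 = 0.005880
P(NFU path fails) [OR] = 1 − (1−0.11) × (1−0.16) × (1−0.06) × (1−0.005880) = 0.301388
P(Ship steering unresponsive) [OR] = 1 − (1−0.133300) × (1−0.301388) = 0.394513
Rounded to 4 decimal places: P(Ship steering unresponsive) ≈ 0.3945.

0.3945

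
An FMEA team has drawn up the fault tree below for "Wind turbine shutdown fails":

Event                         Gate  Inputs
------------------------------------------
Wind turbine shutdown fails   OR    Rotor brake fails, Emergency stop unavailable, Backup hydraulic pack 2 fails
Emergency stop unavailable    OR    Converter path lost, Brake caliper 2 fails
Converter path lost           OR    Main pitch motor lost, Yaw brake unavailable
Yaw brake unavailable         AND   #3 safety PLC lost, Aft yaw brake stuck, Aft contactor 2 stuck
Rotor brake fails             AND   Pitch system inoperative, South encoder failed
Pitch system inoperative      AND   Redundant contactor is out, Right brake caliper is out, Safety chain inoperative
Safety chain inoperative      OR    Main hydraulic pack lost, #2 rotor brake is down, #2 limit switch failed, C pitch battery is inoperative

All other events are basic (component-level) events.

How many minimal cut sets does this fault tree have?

Safety chain inoperative [OR]: union of children's cut sets → 4 cut set(s).
Pitch system inoperative [AND]: one cut set from each child combined → 1 × 1 × 4 = 4 cut set(s).
Rotor brake fails [AND]: one cut set from each child combined → 4 × 1 = 4 cut set(s).
Yaw brake unavailable [AND]: one cut set from each child combined → 1 × 1 × 1 = 1 cut set(s).
Converter path lost [OR]: union of children's cut sets → 2 cut set(s).
Emergency stop unavailable [OR]: union of children's cut sets → 3 cut set(s).
Wind turbine shutdown fails [OR]: union of children's cut sets → 8 cut set(s).
Minimal cut sets: {Main hydraulic pack lost, Redundant contactor is out, Right brake caliper is out, South encoder failed}; {#2 rotor brake is down, Redundant contactor is out, Right brake caliper is out, South encoder failed}; {#2 limit switch failed, Redundant contactor is out, Right brake caliper is out, South encoder failed}; {C pitch battery is inoperative, Redundant contactor is out, Right brake caliper is out, South encoder failed}; {Main pitch motor lost}; {#3 safety PLC lost, Aft contactor 2 stuck, Aft yaw brake stuck}; {Brake caliper 2 fails}; {Backup hydraulic pack 2 fails}.

8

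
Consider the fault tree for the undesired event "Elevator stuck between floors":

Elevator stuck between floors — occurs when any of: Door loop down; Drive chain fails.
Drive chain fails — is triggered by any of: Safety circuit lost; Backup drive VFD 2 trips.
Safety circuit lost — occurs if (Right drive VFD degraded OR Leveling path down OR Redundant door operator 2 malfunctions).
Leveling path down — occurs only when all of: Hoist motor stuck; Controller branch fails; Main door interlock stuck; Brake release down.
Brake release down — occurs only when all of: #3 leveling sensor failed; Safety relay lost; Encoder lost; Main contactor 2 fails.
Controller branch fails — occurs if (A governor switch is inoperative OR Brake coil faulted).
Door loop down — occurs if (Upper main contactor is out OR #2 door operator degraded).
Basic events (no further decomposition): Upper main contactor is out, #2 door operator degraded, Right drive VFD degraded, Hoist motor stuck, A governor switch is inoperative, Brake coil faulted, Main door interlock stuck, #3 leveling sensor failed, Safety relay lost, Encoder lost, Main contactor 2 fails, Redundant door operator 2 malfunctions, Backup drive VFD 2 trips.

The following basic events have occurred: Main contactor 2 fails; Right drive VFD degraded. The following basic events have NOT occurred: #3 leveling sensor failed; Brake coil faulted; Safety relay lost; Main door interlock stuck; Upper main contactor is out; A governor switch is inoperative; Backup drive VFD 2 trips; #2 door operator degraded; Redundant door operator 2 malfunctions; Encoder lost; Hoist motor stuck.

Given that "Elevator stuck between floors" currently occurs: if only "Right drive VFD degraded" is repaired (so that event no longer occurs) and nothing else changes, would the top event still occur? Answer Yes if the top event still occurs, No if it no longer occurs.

No

Counterfactual: set "Right drive VFD degraded" to not occurred.
Door loop down [OR]: Upper main contactor is out=not, #2 door operator degraded=not → no input occurs → does not occur.
Controller branch fails [OR]: A governor switch is inoperative=not, Brake coil faulted=not → no input occurs → does not occur.
Brake release down [AND]: #3 leveling sensor failed=not, Safety relay lost=not, Encoder lost=not, Main contactor 2 fails=occurs → not all inputs occur → does not occur.
Leveling path down [AND]: Hoist motor stuck=not, Controller branch fails=not, Main door interlock stuck=not, Brake release down=not → not all inputs occur → does not occur.
Safety circuit lost [OR]: Right drive VFD degraded=not, Leveling path down=not, Redundant door operator 2 malfunctions=not → no input occurs → does not occur.
Drive chain fails [OR]: Safety circuit lost=not, Backup drive VFD 2 trips=not → no input occurs → does not occur.
Elevator stuck between floors [OR]: Door loop down=not, Drive chain fails=not → no input occurs → does not occur.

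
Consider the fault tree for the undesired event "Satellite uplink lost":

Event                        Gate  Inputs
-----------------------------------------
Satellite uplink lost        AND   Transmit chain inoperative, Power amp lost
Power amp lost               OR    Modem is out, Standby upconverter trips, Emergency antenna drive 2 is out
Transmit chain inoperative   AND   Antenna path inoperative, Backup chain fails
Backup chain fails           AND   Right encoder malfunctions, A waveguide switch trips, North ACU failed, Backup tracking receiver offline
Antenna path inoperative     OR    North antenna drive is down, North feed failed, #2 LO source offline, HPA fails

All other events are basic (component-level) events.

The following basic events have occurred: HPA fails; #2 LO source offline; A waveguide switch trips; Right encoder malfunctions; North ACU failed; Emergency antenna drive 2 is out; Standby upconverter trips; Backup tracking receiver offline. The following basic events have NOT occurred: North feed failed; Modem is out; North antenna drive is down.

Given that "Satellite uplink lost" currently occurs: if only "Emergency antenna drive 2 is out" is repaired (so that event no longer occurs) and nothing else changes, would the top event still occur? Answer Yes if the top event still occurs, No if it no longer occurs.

Yes

Counterfactual: set "Emergency antenna drive 2 is out" to not occurred.
Antenna path inoperative [OR]: North antenna drive is down=not, North feed failed=not, #2 LO source offline=occurs, HPA fails=occurs → at least one input occurs → occurs.
Backup chain fails [AND]: Right encoder malfunctions=occurs, A waveguide switch trips=occurs, North ACU failed=occurs, Backup tracking receiver offline=occurs → all inputs occur → occurs.
Transmit chain inoperative [AND]: Antenna path inoperative=occurs, Backup chain fails=occurs → all inputs occur → occurs.
Power amp lost [OR]: Modem is out=not, Standby upconverter trips=occurs, Emergency antenna drive 2 is out=not → at least one input occurs → occurs.
Satellite uplink lost [AND]: Transmit chain inoperative=occurs, Power amp lost=occurs → all inputs occur → occurs.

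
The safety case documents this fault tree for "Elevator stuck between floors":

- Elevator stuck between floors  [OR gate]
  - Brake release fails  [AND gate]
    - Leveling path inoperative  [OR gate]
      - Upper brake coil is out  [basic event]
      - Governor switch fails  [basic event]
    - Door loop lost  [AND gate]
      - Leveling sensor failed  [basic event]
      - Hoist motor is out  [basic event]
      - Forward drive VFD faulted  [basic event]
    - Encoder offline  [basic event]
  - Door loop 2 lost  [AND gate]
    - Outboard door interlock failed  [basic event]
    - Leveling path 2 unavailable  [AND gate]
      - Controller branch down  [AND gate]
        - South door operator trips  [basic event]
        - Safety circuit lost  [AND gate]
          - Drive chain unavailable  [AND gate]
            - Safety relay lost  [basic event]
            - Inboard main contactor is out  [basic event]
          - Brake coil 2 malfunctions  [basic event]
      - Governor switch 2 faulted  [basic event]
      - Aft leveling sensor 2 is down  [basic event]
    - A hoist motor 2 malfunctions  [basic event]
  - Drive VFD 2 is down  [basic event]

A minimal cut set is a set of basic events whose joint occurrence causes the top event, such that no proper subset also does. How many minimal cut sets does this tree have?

4

Leveling path inoperative [OR]: union of children's cut sets → 2 cut set(s).
Door loop lost [AND]: one cut set from each child combined → 1 × 1 × 1 = 1 cut set(s).
Brake release fails [AND]: one cut set from each child combined → 2 × 1 × 1 = 2 cut set(s).
Drive chain unavailable [AND]: one cut set from each child combined → 1 × 1 = 1 cut set(s).
Safety circuit lost [AND]: one cut set from each child combined → 1 × 1 = 1 cut set(s).
Controller branch down [AND]: one cut set from each child combined → 1 × 1 = 1 cut set(s).
Leveling path 2 unavailable [AND]: one cut set from each child combined → 1 × 1 × 1 = 1 cut set(s).
Door loop 2 lost [AND]: one cut set from each child combined → 1 × 1 × 1 = 1 cut set(s).
Elevator stuck between floors [OR]: union of children's cut sets → 4 cut set(s).
Minimal cut sets: {Encoder offline, Forward drive VFD faulted, Hoist motor is out, Leveling sensor failed, Upper brake coil is out}; {Encoder offline, Forward drive VFD faulted, Governor switch fails, Hoist motor is out, Leveling sensor failed}; {A hoist motor 2 malfunctions, Aft leveling sensor 2 is down, Brake coil 2 malfunctions, Governor switch 2 faulted, Inboard main contactor is out, Outboard door interlock failed, Safety relay lost, South door operator trips}; {Drive VFD 2 is down}.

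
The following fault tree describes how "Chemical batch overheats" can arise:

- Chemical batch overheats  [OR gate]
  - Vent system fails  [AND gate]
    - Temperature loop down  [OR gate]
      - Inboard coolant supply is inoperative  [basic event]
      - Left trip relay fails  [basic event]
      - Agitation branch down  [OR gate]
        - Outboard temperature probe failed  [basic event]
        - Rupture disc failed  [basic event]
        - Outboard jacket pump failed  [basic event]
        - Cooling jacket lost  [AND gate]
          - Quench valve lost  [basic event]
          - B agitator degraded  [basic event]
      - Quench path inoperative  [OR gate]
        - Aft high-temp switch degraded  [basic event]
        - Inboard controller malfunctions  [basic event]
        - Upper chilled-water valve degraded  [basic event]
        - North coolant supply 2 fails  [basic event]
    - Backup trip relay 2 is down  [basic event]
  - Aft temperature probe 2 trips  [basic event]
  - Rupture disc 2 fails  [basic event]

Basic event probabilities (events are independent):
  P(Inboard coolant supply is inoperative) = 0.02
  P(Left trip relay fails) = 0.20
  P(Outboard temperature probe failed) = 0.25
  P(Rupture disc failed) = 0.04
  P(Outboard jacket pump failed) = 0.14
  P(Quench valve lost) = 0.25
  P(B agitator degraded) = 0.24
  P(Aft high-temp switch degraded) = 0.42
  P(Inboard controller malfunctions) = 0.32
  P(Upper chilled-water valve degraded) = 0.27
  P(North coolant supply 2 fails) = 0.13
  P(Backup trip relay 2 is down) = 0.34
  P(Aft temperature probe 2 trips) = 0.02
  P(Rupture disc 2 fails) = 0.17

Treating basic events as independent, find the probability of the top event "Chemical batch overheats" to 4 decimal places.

0.4315

P(Cooling jacket lost) [AND] = 0.25 × 0.24 = 0.060000
P(Agitation branch down) [OR] = 1 − (1−0.25) × (1−0.04) × (1−0.14) × (1−0.060000) = 0.417952
P(Quench path inoperative) [OR] = 1 − (1−0.42) × (1−0.32) × (1−0.27) × (1−0.13) = 0.749517
P(Temperature loop down) [OR] = 1 − (1−0.02) × (1−0.20) × (1−0.417952) × (1−0.749517) = 0.885698
P(Vent system fails) [AND] = 0.885698 × 0.34 = 0.301137
P(Chemical batch overheats) [OR] = 1 − (1−0.301137) × (1−0.02) × (1−0.17) = 0.431545
Rounded to 4 decimal places: P(Chemical batch overheats) ≈ 0.4315.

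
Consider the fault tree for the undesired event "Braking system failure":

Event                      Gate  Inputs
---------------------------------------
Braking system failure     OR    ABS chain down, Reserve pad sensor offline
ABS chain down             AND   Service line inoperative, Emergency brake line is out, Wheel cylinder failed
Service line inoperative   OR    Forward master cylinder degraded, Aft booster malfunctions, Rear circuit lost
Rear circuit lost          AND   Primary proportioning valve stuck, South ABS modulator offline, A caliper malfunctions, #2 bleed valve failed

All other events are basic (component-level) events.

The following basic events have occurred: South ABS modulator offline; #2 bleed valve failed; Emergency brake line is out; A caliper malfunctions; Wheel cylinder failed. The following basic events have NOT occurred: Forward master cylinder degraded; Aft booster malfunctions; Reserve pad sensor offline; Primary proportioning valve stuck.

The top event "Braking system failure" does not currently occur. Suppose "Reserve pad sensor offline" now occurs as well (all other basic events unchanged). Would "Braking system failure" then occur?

Yes

Counterfactual: set "Reserve pad sensor offline" to occurred.
Rear circuit lost [AND]: Primary proportioning valve stuck=not, South ABS modulator offline=occurs, A caliper malfunctions=occurs, #2 bleed valve failed=occurs → not all inputs occur → does not occur.
Service line inoperative [OR]: Forward master cylinder degraded=not, Aft booster malfunctions=not, Rear circuit lost=not → no input occurs → does not occur.
ABS chain down [AND]: Service line inoperative=not, Emergency brake line is out=occurs, Wheel cylinder failed=occurs → not all inputs occur → does not occur.
Braking system failure [OR]: ABS chain down=not, Reserve pad sensor offline=occurs → at least one input occurs → occurs.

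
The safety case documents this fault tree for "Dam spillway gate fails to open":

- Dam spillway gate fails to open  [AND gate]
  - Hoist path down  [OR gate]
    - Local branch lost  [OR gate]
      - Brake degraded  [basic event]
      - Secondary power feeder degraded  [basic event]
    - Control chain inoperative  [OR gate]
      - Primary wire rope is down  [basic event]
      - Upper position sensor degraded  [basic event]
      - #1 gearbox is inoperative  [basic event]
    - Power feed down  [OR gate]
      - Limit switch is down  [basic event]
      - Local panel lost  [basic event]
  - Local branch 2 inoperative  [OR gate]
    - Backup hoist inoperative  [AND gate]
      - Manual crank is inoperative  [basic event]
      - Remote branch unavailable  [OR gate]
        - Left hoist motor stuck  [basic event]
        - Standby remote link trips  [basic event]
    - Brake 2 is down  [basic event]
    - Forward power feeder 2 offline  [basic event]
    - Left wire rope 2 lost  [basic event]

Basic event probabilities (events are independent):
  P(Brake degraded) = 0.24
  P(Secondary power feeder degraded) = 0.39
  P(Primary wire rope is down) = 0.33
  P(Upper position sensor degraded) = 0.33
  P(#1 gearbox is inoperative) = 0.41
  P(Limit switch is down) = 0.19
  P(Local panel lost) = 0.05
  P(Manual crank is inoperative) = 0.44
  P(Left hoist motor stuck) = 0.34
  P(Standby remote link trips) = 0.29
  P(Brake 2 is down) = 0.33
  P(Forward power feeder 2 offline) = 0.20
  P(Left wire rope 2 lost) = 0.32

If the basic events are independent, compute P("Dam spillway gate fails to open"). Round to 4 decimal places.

0.6526

P(Local branch lost) [OR] = 1 − (1−0.24) × (1−0.39) = 0.536400
P(Control chain inoperative) [OR] = 1 − (1−0.33) × (1−0.33) × (1−0.41) = 0.735149
P(Power feed down) [OR] = 1 − (1−0.19) × (1−0.05) = 0.230500
P(Hoist path down) [OR] = 1 − (1−0.536400) × (1−0.735149) × (1−0.230500) = 0.905517
P(Remote branch unavailable) [OR] = 1 − (1−0.34) × (1−0.29) = 0.531400
P(Backup hoist inoperative) [AND] = 0.44 × 0.531400 = 0.233816
P(Local branch 2 inoperative) [OR] = 1 − (1−0.233816) × (1−0.33) × (1−0.20) × (1−0.32) = 0.720741
P(Dam spillway gate fails to open) [AND] = 0.905517 × 0.720741 = 0.652643
Rounded to 4 decimal places: P(Dam spillway gate fails to open) ≈ 0.6526.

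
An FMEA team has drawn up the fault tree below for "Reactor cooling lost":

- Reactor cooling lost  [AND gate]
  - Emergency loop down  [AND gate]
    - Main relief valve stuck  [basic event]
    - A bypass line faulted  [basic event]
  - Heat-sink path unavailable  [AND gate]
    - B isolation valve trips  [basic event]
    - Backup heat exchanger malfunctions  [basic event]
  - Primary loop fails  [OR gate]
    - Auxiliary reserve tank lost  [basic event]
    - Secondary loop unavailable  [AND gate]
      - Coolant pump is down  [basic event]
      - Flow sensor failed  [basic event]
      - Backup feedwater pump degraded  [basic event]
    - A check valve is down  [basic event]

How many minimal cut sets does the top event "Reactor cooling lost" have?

Emergency loop down [AND]: one cut set from each child combined → 1 × 1 = 1 cut set(s).
Heat-sink path unavailable [AND]: one cut set from each child combined → 1 × 1 = 1 cut set(s).
Secondary loop unavailable [AND]: one cut set from each child combined → 1 × 1 × 1 = 1 cut set(s).
Primary loop fails [OR]: union of children's cut sets → 3 cut set(s).
Reactor cooling lost [AND]: one cut set from each child combined → 1 × 1 × 3 = 3 cut set(s).
Minimal cut sets: {A bypass line faulted, Auxiliary reserve tank lost, B isolation valve trips, Backup heat exchanger malfunctions, Main relief valve stuck}; {A bypass line faulted, B isolation valve trips, Backup feedwater pump degraded, Backup heat exchanger malfunctions, Coolant pump is down, Flow sensor failed, Main relief valve stuck}; {A bypass line faulted, A check valve is down, B isolation valve trips, Backup heat exchanger malfunctions, Main relief valve stuck}.

3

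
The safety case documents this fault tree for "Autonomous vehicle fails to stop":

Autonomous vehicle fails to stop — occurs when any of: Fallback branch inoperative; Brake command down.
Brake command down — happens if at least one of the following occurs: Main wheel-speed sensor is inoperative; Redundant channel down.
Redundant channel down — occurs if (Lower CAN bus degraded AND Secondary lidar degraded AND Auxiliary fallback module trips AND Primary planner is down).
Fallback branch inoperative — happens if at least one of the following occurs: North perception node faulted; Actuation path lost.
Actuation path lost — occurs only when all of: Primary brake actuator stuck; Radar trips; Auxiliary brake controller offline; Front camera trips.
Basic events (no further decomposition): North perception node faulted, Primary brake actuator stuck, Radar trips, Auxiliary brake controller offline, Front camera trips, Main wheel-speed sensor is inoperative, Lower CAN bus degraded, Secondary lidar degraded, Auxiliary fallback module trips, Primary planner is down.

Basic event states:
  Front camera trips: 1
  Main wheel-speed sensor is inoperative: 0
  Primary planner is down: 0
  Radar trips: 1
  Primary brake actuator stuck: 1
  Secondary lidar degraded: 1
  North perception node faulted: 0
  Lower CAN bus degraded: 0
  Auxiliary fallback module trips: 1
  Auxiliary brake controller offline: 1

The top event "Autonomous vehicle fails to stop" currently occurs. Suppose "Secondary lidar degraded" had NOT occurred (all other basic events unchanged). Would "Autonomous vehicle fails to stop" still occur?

Counterfactual: set "Secondary lidar degraded" to not occurred.
Actuation path lost [AND]: Primary brake actuator stuck=occurs, Radar trips=occurs, Auxiliary brake controller offline=occurs, Front camera trips=occurs → all inputs occur → occurs.
Fallback branch inoperative [OR]: North perception node faulted=not, Actuation path lost=occurs → at least one input occurs → occurs.
Redundant channel down [AND]: Lower CAN bus degraded=not, Secondary lidar degraded=not, Auxiliary fallback module trips=occurs, Primary planner is down=not → not all inputs occur → does not occur.
Brake command down [OR]: Main wheel-speed sensor is inoperative=not, Redundant channel down=not → no input occurs → does not occur.
Autonomous vehicle fails to stop [OR]: Fallback branch inoperative=occurs, Brake command down=not → at least one input occurs → occurs.

Yes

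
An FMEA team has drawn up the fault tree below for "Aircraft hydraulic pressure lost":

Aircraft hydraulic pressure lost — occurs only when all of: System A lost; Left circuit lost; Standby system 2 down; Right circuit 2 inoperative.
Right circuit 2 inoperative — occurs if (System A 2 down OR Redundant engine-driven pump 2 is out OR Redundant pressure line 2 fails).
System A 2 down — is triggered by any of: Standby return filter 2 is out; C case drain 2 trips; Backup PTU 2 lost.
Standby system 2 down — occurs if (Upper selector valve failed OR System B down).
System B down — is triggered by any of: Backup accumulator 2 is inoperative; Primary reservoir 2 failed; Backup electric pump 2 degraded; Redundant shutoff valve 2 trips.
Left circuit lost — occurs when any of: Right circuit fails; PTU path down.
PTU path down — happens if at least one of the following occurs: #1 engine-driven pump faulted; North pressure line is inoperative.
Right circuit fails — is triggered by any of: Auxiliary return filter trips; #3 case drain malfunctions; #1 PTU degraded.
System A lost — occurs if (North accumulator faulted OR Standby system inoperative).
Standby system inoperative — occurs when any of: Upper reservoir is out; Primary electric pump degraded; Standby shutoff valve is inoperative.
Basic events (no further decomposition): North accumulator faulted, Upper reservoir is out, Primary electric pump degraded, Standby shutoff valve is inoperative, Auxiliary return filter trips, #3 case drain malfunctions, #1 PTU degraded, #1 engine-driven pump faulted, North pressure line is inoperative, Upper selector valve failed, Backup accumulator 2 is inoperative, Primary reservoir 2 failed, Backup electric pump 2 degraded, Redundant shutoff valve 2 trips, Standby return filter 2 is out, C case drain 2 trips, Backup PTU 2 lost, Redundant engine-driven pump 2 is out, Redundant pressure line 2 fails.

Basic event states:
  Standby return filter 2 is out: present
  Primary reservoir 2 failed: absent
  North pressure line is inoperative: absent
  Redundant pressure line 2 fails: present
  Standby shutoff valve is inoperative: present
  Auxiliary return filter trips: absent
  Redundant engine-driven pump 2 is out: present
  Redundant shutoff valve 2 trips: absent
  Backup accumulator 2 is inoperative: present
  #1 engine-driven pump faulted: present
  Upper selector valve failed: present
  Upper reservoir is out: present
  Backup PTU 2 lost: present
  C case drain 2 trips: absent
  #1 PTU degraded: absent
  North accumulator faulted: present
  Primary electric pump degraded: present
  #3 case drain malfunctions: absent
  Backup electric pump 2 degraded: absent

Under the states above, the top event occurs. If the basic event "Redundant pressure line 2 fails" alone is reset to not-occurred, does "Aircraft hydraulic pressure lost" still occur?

Yes

Counterfactual: set "Redundant pressure line 2 fails" to not occurred.
Standby system inoperative [OR]: Upper reservoir is out=occurs, Primary electric pump degraded=occurs, Standby shutoff valve is inoperative=occurs → at least one input occurs → occurs.
System A lost [OR]: North accumulator faulted=occurs, Standby system inoperative=occurs → at least one input occurs → occurs.
Right circuit fails [OR]: Auxiliary return filter trips=not, #3 case drain malfunctions=not, #1 PTU degraded=not → no input occurs → does not occur.
PTU path down [OR]: #1 engine-driven pump faulted=occurs, North pressure line is inoperative=not → at least one input occurs → occurs.
Left circuit lost [OR]: Right circuit fails=not, PTU path down=occurs → at least one input occurs → occurs.
System B down [OR]: Backup accumulator 2 is inoperative=occurs, Primary reservoir 2 failed=not, Backup electric pump 2 degraded=not, Redundant shutoff valve 2 trips=not → at least one input occurs → occurs.
Standby system 2 down [OR]: Upper selector valve failed=occurs, System B down=occurs → at least one input occurs → occurs.
System A 2 down [OR]: Standby return filter 2 is out=occurs, C case drain 2 trips=not, Backup PTU 2 lost=occurs → at least one input occurs → occurs.
Right circuit 2 inoperative [OR]: System A 2 down=occurs, Redundant engine-driven pump 2 is out=occurs, Redundant pressure line 2 fails=not → at least one input occurs → occurs.
Aircraft hydraulic pressure lost [AND]: System A lost=occurs, Left circuit lost=occurs, Standby system 2 down=occurs, Right circuit 2 inoperative=occurs → all inputs occur → occurs.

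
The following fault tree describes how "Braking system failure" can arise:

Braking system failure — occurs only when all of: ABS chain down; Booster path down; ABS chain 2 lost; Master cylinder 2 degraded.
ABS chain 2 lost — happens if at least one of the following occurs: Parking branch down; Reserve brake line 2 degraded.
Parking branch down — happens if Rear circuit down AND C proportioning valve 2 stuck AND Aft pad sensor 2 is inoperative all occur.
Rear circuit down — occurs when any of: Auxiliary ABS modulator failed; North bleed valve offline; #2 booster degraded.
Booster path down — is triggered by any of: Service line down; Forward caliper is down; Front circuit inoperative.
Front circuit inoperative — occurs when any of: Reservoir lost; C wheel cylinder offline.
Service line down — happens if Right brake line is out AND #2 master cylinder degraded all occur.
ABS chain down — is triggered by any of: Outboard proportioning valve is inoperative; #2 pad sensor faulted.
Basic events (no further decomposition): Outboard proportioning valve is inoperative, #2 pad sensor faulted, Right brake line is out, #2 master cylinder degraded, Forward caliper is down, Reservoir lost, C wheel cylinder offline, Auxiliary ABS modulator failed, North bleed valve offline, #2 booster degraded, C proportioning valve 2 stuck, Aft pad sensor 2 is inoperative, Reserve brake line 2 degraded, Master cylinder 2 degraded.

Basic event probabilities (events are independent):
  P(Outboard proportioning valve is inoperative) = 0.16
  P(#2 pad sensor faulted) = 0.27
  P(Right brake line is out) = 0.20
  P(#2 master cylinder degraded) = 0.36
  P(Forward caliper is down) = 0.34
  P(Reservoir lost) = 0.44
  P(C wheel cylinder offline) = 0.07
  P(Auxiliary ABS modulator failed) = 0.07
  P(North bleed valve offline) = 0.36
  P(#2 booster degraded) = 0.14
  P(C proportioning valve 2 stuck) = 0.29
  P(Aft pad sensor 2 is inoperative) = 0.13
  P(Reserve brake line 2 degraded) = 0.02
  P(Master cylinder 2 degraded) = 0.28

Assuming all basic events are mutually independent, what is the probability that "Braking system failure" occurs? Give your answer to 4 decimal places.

P(ABS chain down) [OR] = 1 − (1−0.16) × (1−0.27) = 0.386800
P(Service line down) [AND] = 0.20 × 0.36 = 0.072000
P(Front circuit inoperative) [OR] = 1 − (1−0.44) × (1−0.07) = 0.479200
P(Booster path down) [OR] = 1 − (1−0.072000) × (1−0.34) × (1−0.479200) = 0.681020
P(Rear circuit down) [OR] = 1 − (1−0.07) × (1−0.36) × (1−0.14) = 0.488128
P(Parking branch down) [AND] = 0.488128 × 0.29 × 0.13 = 0.018402
P(ABS chain 2 lost) [OR] = 1 − (1−0.018402) × (1−0.02) = 0.038034
P(Braking system failure) [AND] = 0.386800 × 0.681020 × 0.038034 × 0.28 = 0.002805
Rounded to 4 decimal places: P(Braking system failure) ≈ 0.0028.

0.0028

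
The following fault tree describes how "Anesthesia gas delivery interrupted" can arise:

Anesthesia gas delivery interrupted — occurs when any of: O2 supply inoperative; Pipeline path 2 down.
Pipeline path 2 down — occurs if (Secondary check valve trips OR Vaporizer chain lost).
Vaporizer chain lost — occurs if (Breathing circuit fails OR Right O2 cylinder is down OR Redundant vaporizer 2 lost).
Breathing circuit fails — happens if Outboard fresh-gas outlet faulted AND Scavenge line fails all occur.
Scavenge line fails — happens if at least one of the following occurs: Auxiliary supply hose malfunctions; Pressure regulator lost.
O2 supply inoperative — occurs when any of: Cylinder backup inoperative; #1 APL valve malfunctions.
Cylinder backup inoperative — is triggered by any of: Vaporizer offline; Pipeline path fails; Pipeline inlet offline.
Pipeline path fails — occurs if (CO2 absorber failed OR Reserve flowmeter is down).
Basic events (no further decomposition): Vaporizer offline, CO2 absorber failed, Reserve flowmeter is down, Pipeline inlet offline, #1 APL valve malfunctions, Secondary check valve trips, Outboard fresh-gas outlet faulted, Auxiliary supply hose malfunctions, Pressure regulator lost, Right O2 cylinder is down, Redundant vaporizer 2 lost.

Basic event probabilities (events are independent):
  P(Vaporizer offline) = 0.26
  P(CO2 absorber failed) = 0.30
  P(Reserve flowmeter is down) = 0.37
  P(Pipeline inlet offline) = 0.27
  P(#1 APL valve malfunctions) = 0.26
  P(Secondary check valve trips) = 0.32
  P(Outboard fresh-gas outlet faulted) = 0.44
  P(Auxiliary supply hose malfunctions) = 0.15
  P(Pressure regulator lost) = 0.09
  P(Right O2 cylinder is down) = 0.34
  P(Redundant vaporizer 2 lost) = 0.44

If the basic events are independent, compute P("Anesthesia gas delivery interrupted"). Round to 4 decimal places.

P(Pipeline path fails) [OR] = 1 − (1−0.30) × (1−0.37) = 0.559000
P(Cylinder backup inoperative) [OR] = 1 − (1−0.26) × (1−0.559000) × (1−0.27) = 0.761772
P(O2 supply inoperative) [OR] = 1 − (1−0.761772) × (1−0.26) = 0.823711
P(Scavenge line fails) [OR] = 1 − (1−0.15) × (1−0.09) = 0.226500
P(Breathing circuit fails) [AND] = 0.44 × 0.226500 = 0.099660
P(Vaporizer chain lost) [OR] = 1 − (1−0.099660) × (1−0.34) × (1−0.44) = 0.667234
P(Pipeline path 2 down) [OR] = 1 − (1−0.32) × (1−0.667234) = 0.773719
P(Anesthesia gas delivery interrupted) [OR] = 1 − (1−0.823711) × (1−0.773719) = 0.960109
Rounded to 4 decimal places: P(Anesthesia gas delivery interrupted) ≈ 0.9601.

0.9601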